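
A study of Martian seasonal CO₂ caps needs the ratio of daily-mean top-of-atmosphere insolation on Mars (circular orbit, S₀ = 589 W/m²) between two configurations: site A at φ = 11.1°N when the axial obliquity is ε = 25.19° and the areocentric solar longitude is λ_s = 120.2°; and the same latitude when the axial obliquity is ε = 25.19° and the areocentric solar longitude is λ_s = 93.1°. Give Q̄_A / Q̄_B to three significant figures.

Q̄_A / Q̄_B ≈ 1.01

— Configuration A (φ=+11.1°):
sin δ = sin 25.19° × sin 120.2° = 0.36785, so δ = +21.583°.
cos H₀ = −tan(+11.1°) tan(+21.583°) = -0.0776, H₀ = 1.6485 rad.
Bracket: H₀ sin φ sin δ + cos φ cos δ sin H₀ = 1.6485×0.19252×0.36785 + 0.98129×0.92988×0.99698 = 0.116744 + 0.909726 = 1.026470.
Q̄ = (S₀/π) × [bracket] = (589/π) × 1.026470 = 192.45 W/m².
— Configuration B (φ=+11.1°):
sin δ = sin 25.19° × sin 93.1° = 0.42500, so δ = +25.151°.
cos H₀ = −tan(+11.1°) tan(+25.151°) = -0.0921, H₀ = 1.6630 rad.
Bracket: H₀ sin φ sin δ + cos φ cos δ sin H₀ = 1.6630×0.19252×0.42500 + 0.98129×0.90519×0.99575 = 0.136068 + 0.884479 = 1.020547.
Q̄ = (S₀/π) × [bracket] = (589/π) × 1.020547 = 191.34 W/m².
Ratio Q̄_A / Q̄_B = 192.45 / 191.34 = 1.006.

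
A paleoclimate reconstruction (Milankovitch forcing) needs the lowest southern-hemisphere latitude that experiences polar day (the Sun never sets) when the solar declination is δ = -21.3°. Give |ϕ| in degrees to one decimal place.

Polar day requires cos h₀ = −tan ϕ tan δ ≤ −1, i.e. tan ϕ tan δ ≥ 1.
The boundary is |tan ϕ| · |tan δ| = 1, so |ϕ| = 90° − |δ| = 90° − 21.3° = 68.7° in the southern hemisphere.

|ϕ| = 68.7°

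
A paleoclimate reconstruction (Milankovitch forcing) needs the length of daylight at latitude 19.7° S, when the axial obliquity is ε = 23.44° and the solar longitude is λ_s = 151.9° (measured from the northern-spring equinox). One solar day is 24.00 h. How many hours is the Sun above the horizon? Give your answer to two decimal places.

11.48 h

Solar declination: sin δ = sin ε · sin λ_s = sin 23.44° × sin 151.9° = 0.18736, so δ = +10.799°.
cos H₀ = −tan φ · tan δ = −tan(-19.7°) × tan(+10.799°) = 0.0683, so H₀ = 1.5024 rad = 86.08°.
Daylight = 2H₀/(2π) × 24.00 h = (1.5024/π) × 24.00 = 11.48 h.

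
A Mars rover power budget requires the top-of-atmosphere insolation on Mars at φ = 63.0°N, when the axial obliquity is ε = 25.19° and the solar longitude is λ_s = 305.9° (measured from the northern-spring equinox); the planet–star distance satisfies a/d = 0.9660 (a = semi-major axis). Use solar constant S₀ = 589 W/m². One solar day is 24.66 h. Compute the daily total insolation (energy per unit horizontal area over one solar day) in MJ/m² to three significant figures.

0.934 MJ/m²

Solar declination: sin δ = sin ε · sin λ_s = sin 25.19° × sin 305.9° = -0.34477, so δ = -20.168°.
cos H₀ = −tan(+63.0°) tan(-20.168°) = 0.7208, H₀ = 0.7658 rad.
Bracket: H₀ sin φ sin δ + cos φ cos δ sin H₀ = 0.7658×0.89101×-0.34477 + 0.45399×0.93869×0.69309 = -0.235249 + 0.295364 = 0.060115.
Inverse-square distance factor (a/d)² = 0.9660² = 0.933156.
Q̄ = (S₀/π) × 0.933156 × [bracket] = (589/π) × 0.933156 × 0.060115 = 10.517 W/m².
Daily total = Q̄ × 24.66 h × 3600 s/h = 10.517 × 24.66 × 3600 / 10⁶ = 0.9337 MJ/m².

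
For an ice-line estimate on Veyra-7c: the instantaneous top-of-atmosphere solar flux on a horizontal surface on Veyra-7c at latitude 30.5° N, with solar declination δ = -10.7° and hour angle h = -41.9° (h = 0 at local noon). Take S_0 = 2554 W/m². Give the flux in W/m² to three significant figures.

1.37e+03 W/m²

cos θ_z = sin ϕ sin δ + cos ϕ cos δ cos h = -0.094233 + 0.630170 = 0.535937.
Flux = S_0 · cos θ_z = 2554 × 0.535937 = 1369 W/m².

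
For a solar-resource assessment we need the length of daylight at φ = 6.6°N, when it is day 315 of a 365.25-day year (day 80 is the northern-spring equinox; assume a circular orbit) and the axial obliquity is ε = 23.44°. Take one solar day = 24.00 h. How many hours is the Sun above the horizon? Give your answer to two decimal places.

Solar longitude: λ_s = 360° × (315 − 80)/365.25 = 231.622°.
sin δ = sin 23.44° × sin 231.622° = -0.31184, so δ = -18.170°.
cos H₀ = −tan φ · tan δ = −tan(+6.6°) × tan(-18.170°) = 0.0380, so H₀ = 1.5328 rad = 87.82°.
Daylight = 2H₀/(2π) × 24.00 h = (1.5328/π) × 24.00 = 11.71 h.

11.71 h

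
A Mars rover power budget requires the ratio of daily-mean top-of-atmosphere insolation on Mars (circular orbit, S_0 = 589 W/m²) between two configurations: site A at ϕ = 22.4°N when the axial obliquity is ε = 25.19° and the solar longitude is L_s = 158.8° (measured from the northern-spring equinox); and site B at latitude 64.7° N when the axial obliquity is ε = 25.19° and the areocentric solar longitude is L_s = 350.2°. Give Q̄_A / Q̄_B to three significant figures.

Q̄_A / Q̄_B ≈ 3.07

— Configuration A (ϕ=+22.4°):
Solar declination: sin δ = sin ε · sin L_s = sin 25.19° × sin 158.8° = 0.15392, so δ = +8.854°.
cos h₀ = −tan(+22.4°) tan(+8.854°) = -0.0642, h₀ = 1.6350 rad.
Bracket: h₀ sin ϕ sin δ + cos ϕ cos δ sin h₀ = 1.6350×0.38107×0.15392 + 0.92455×0.98808×0.99794 = 0.095900 + 0.911647 = 1.007547.
Q̄ = (S_0/π) × [bracket] = (589/π) × 1.007547 = 188.90 W/m².
— Configuration B (ϕ=+64.7°):
sin δ = sin 25.19° × sin 350.2° = -0.07244, so δ = -4.154°.
cos h₀ = −tan(+64.7°) tan(-4.154°) = 0.1537, h₀ = 1.4165 rad.
Bracket: h₀ sin ϕ sin δ + cos ϕ cos δ sin h₀ = 1.4165×0.90408×-0.07244 + 0.42736×0.99737×0.98812 = -0.092769 + 0.421172 = 0.328403.
Q̄ = (S_0/π) × [bracket] = (589/π) × 0.328403 = 61.570 W/m².
Ratio Q̄_A / Q̄_B = 188.90 / 61.570 = 3.068.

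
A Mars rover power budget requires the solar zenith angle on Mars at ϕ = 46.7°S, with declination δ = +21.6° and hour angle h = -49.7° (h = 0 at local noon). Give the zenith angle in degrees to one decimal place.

cos θ_z = sin ϕ sin δ + cos ϕ cos δ cos h = -0.267911 + 0.412431 = 0.144520.
θ_z = arccos(0.144520) = 81.7°.

θ_z = 81.7°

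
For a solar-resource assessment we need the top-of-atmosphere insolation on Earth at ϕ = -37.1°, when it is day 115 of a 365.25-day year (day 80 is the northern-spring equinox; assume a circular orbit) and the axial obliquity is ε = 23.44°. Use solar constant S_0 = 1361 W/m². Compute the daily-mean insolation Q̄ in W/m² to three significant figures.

Q̄ ≈ 249 W/m²

Solar longitude: L_s = 360° × (115 − 80)/365.25 = 34.497°.
sin δ = sin 23.44° × sin 34.497° = 0.22529, so δ = +13.020°.
cos h₀ = −tan(-37.1°) tan(+13.020°) = 0.1749, h₀ = 1.3950 rad.
Bracket: h₀ sin ϕ sin δ + cos ϕ cos δ sin h₀ = 1.3950×-0.60321×0.22529 + 0.79758×0.97429×0.98459 = -0.189577 + 0.765100 = 0.575523.
Q̄ = (S_0/π) × [bracket] = (1361/π) × 0.575523 = 249.3 W/m².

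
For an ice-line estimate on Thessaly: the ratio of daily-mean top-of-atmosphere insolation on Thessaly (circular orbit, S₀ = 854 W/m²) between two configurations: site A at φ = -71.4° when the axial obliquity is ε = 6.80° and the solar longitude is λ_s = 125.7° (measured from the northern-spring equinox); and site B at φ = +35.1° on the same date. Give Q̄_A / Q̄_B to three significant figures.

— Configuration A (φ=-71.4°):
Solar declination: sin δ = sin ε · sin λ_s = sin 6.80° × sin 125.7° = 0.09615, so δ = +5.518°.
cos H₀ = −tan(-71.4°) tan(+5.518°) = 0.2870, H₀ = 1.2797 rad.
Bracket: H₀ sin φ sin δ + cos φ cos δ sin H₀ = 1.2797×-0.94777×0.09615 + 0.31896×0.99537×0.95792 = -0.116617 + 0.304124 = 0.187507.
Q̄ = (S₀/π) × [bracket] = (854/π) × 0.187507 = 50.971 W/m².
— Configuration B (φ=+35.1°):
cos H₀ = −tan(+35.1°) tan(+5.518°) = -0.0679, H₀ = 1.6387 rad.
Bracket: H₀ sin φ sin δ + cos φ cos δ sin H₀ = 1.6387×0.57501×0.09615 + 0.81815×0.99537×0.99769 = 0.090599 + 0.812481 = 0.903080.
Q̄ = (S₀/π) × [bracket] = (854/π) × 0.903080 = 245.49 W/m².
Ratio Q̄_A / Q̄_B = 50.971 / 245.49 = 0.2076.

Q̄_A / Q̄_B ≈ 0.208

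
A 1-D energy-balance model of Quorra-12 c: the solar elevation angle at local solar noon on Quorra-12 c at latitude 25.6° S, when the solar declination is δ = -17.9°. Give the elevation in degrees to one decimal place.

At local noon the hour angle is zero, so the zenith angle equals |φ − δ| = |-25.6° − (-17.900°)| = 7.700°.
Elevation = 90° − 7.700° = 82.3°.

82.3°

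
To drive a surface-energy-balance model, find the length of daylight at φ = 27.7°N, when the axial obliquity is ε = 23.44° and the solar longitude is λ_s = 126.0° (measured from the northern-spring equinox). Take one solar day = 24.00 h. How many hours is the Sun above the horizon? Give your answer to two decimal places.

13.37 h

Solar declination: sin δ = sin ε · sin λ_s = sin 23.44° × sin 126.0° = 0.32182, so δ = +18.773°.
cos H₀ = −tan φ · tan δ = −tan(+27.7°) × tan(+18.773°) = -0.1785, so H₀ = 1.7502 rad = 100.28°.
Daylight = 2H₀/(2π) × 24.00 h = (1.7502/π) × 24.00 = 13.37 h.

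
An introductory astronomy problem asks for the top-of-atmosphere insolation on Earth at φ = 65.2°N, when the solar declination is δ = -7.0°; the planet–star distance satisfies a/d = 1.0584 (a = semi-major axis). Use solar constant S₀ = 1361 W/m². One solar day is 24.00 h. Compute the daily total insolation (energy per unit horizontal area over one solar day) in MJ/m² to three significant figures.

10.8 MJ/m²

cos H₀ = −tan(+65.2°) tan(-7.000°) = 0.2657, H₀ = 1.3018 rad.
Bracket: H₀ sin φ sin δ + cos φ cos δ sin H₀ = 1.3018×0.90778×-0.12187 + 0.41945×0.99255×0.96405 = -0.144020 + 0.401358 = 0.257338.
Inverse-square distance factor (a/d)² = 1.0584² = 1.120211.
Q̄ = (S₀/π) × 1.120211 × [bracket] = (1361/π) × 1.120211 × 0.257338 = 124.89 W/m².
Daily total = Q̄ × 24.00 h × 3600 s/h = 124.89 × 24.00 × 3600 / 10⁶ = 10.79 MJ/m².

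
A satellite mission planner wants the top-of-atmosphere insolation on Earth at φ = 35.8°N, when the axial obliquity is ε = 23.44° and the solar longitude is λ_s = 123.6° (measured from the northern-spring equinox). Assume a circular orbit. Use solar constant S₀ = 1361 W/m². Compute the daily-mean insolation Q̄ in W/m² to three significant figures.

Q̄ ≈ 474 W/m²

Solar declination: sin δ = sin ε · sin λ_s = sin 23.44° × sin 123.6° = 0.33133, so δ = +19.349°.
cos H₀ = −tan(+35.8°) tan(+19.349°) = -0.2533, H₀ = 1.8269 rad.
Bracket: H₀ sin φ sin δ + cos φ cos δ sin H₀ = 1.8269×0.58496×0.33133 + 0.81106×0.94352×0.96740 = 0.354080 + 0.740304 = 1.094384.
Q̄ = (S₀/π) × [bracket] = (1361/π) × 1.094384 = 474.1 W/m².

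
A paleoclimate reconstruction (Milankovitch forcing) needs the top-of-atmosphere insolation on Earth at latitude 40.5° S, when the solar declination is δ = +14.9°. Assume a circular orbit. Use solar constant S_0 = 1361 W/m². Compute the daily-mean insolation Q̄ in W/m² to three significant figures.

Q̄ ≈ 213 W/m²

cos h₀ = −tan(-40.5°) tan(+14.900°) = 0.2273, h₀ = 1.3415 rad.
Bracket: h₀ sin ϕ sin δ + cos ϕ cos δ sin h₀ = 1.3415×-0.64945×0.25713 + 0.76041×0.96638×0.97384 = -0.224021 + 0.715621 = 0.491600.
Q̄ = (S_0/π) × [bracket] = (1361/π) × 0.491600 = 213.0 W/m².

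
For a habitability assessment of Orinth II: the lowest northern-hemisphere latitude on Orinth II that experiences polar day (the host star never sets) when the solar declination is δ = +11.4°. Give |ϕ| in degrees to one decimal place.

Polar day requires cos h₀ = −tan ϕ tan δ ≤ −1, i.e. tan ϕ tan δ ≥ 1.
The boundary is |tan ϕ| · |tan δ| = 1, so |ϕ| = 90° − |δ| = 90° − 11.4° = 78.6° in the northern hemisphere.

|ϕ| = 78.6°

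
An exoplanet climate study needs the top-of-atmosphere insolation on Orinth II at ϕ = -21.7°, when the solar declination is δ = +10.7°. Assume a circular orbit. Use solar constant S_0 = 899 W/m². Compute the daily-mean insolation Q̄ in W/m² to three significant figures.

Q̄ ≈ 231 W/m²

cos h₀ = −tan(-21.7°) tan(+10.700°) = 0.0752, h₀ = 1.4955 rad.
Bracket: h₀ sin ϕ sin δ + cos ϕ cos δ sin h₀ = 1.4955×-0.36975×0.18567 + 0.92913×0.98261×0.99717 = -0.102668 + 0.910389 = 0.807721.
Q̄ = (S_0/π) × [bracket] = (899/π) × 0.807721 = 231.1 W/m².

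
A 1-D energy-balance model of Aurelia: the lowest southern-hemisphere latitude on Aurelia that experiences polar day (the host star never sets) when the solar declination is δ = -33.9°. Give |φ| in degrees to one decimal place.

|φ| = 56.1°

Polar day requires cos H₀ = −tan φ tan δ ≤ −1, i.e. tan φ tan δ ≥ 1.
The boundary is |tan φ| · |tan δ| = 1, so |φ| = 90° − |δ| = 90° − 33.9° = 56.1° in the southern hemisphere.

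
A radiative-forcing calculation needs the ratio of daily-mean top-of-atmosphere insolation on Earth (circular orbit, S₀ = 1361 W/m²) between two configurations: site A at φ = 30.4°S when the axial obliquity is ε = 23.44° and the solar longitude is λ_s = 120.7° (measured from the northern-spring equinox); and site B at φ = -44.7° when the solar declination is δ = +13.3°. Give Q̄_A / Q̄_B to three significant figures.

Q̄_A / Q̄_B ≈ 1.22

— Configuration A (φ=-30.4°):
Solar declination: sin δ = sin ε · sin λ_s = sin 23.44° × sin 120.7° = 0.34204, so δ = +20.001°.
cos H₀ = −tan(-30.4°) tan(+20.001°) = 0.2136, H₀ = 1.3556 rad.
Bracket: H₀ sin φ sin δ + cos φ cos δ sin H₀ = 1.3556×-0.50603×0.34204 + 0.86251×0.93969×0.97693 = -0.234631 + 0.791794 = 0.557163.
Q̄ = (S₀/π) × [bracket] = (1361/π) × 0.557163 = 241.37 W/m².
— Configuration B (φ=-44.7°):
cos H₀ = −tan(-44.7°) tan(+13.300°) = 0.2339, H₀ = 1.3347 rad.
Bracket: H₀ sin φ sin δ + cos φ cos δ sin H₀ = 1.3347×-0.70339×0.23005 + 0.71080×0.97318×0.97225 = -0.215974 + 0.672541 = 0.456567.
Q̄ = (S₀/π) × [bracket] = (1361/π) × 0.456567 = 197.79 W/m².
Ratio Q̄_A / Q̄_B = 241.37 / 197.79 = 1.220.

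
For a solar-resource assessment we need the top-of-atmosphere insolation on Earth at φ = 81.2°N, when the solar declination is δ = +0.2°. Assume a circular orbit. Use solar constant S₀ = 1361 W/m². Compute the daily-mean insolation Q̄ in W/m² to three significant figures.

Q̄ ≈ 68.6 W/m²

cos H₀ = −tan(+81.2°) tan(+0.200°) = -0.0225, H₀ = 1.5933 rad.
Bracket: H₀ sin φ sin δ + cos φ cos δ sin H₀ = 1.5933×0.98823×0.00349 + 0.15299×0.99999×0.99975 = 0.005495 + 0.152950 = 0.158445.
Q̄ = (S₀/π) × [bracket] = (1361/π) × 0.158445 = 68.64 W/m².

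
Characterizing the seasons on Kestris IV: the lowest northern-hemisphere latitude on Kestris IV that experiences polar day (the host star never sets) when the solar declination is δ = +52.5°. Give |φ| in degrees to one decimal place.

|φ| = 37.5°

Polar day requires cos H₀ = −tan φ tan δ ≤ −1, i.e. tan φ tan δ ≥ 1.
The boundary is |tan φ| · |tan δ| = 1, so |φ| = 90° − |δ| = 90° − 52.5° = 37.5° in the northern hemisphere.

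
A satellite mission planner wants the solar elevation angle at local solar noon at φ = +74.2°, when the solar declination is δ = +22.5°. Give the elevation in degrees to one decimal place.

At local noon the hour angle is zero, so the zenith angle equals |φ − δ| = |+74.2° − (+22.500°)| = 51.700°.
Elevation = 90° − 51.700° = 38.3°.

38.3°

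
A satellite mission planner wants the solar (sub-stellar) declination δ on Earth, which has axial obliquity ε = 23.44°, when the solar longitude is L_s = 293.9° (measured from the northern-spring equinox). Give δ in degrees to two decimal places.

δ = -21.33°

sin δ = sin ε · sin L_s = sin 23.44° × sin 293.9° = -0.363680.
δ = arcsin(-0.363680) = -21.33°.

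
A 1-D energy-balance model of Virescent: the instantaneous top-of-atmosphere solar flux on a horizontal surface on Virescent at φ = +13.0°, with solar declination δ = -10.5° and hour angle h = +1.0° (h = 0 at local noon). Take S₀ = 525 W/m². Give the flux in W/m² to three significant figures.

481 W/m²

cos θ_z = sin φ sin δ + cos φ cos δ cos h = -0.040994 + 0.957908 = 0.916914.
Flux = S₀ · cos θ_z = 525 × 0.916914 = 481.4 W/m².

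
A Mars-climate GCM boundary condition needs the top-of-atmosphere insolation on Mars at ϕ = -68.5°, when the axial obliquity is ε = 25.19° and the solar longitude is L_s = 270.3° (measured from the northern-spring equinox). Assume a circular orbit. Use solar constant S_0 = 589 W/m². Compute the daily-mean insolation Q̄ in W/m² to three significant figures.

Solar declination: sin δ = sin ε · sin L_s = sin 25.19° × sin 270.3° = -0.42562, so δ = -25.190°.
cos h₀ = −tan(-68.5°) tan(-25.190°) = -1.1940 ≤ −1 ⇒ polar day, h₀ = π.
Bracket: h₀ sin ϕ sin δ + cos ϕ cos δ sin h₀ = 3.1416×-0.93042×-0.42562 + 0.36650×0.90490×0.00000 = 1.244090 + 0.000000 = 1.244090.
Q̄ = (S_0/π) × [bracket] = (589/π) × 1.244090 = 233.2 W/m².

Q̄ ≈ 233 W/m²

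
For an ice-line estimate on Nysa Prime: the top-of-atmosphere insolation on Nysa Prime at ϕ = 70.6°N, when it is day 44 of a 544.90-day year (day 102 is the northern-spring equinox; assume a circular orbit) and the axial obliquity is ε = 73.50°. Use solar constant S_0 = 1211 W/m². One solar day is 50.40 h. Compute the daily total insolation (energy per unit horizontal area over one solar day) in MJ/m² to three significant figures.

Solar longitude: L_s = 360° × (44 − 102)/544.90 = -38.319°, i.e. -38.319° + 360° = 321.681°.
sin δ = sin 73.50° × sin 321.681° = -0.59451, so δ = -36.477°.
cos h₀ = −tan(+70.6°) tan(-36.477°) = 2.0995 ≥ 1 ⇒ polar night, h₀ = 0 and Q̄ = 0.
Daily total = Q̄ × 50.40 h × 3600 s/h = 0.00 MJ/m².

0.00 MJ/m²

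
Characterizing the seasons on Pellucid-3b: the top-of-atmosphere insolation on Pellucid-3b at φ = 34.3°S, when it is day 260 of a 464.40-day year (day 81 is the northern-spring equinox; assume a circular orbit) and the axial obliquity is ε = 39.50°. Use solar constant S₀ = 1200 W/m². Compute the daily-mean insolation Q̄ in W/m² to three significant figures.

Q̄ ≈ 159 W/m²

Solar longitude: λ_s = 360° × (260 − 81)/464.40 = 138.760°.
sin δ = sin 39.50° × sin 138.760° = 0.41931, so δ = +24.791°.
cos H₀ = −tan(-34.3°) tan(+24.791°) = 0.3151, H₀ = 1.2503 rad.
Bracket: H₀ sin φ sin δ + cos φ cos δ sin H₀ = 1.2503×-0.56353×0.41931 + 0.82610×0.90784×0.94907 = -0.295438 + 0.711771 = 0.416333.
Q̄ = (S₀/π) × [bracket] = (1200/π) × 0.416333 = 159.0 W/m².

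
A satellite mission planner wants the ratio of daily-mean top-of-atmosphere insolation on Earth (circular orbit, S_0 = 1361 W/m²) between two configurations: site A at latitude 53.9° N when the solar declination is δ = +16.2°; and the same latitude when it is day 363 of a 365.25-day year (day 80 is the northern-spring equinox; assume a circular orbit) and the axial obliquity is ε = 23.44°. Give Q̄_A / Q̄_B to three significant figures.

— Configuration A (ϕ=+53.9°):
cos h₀ = −tan(+53.9°) tan(+16.200°) = -0.3984, h₀ = 1.9806 rad.
Bracket: h₀ sin ϕ sin δ + cos ϕ cos δ sin h₀ = 1.9806×0.80799×0.27899 + 0.58920×0.96029×0.91721 = 0.446469 + 0.518960 = 0.965429.
Q̄ = (S_0/π) × [bracket] = (1361/π) × 0.965429 = 418.24 W/m².
— Configuration B (ϕ=+53.9°):
Solar longitude: L_s = 360° × (363 − 80)/365.25 = 278.932°.
sin δ = sin 23.44° × sin 278.932° = -0.39296, so δ = -23.139°.
cos h₀ = −tan(+53.9°) tan(-23.139°) = 0.5860, h₀ = 0.9446 rad.
Bracket: h₀ sin ϕ sin δ + cos ϕ cos δ sin h₀ = 0.9446×0.80799×-0.39296 + 0.58920×0.91955×0.81029 = -0.299918 + 0.439014 = 0.139096.
Q̄ = (S_0/π) × [bracket] = (1361/π) × 0.139096 = 60.259 W/m².
Ratio Q̄_A / Q̄_B = 418.24 / 60.259 = 6.941.

Q̄_A / Q̄_B ≈ 6.94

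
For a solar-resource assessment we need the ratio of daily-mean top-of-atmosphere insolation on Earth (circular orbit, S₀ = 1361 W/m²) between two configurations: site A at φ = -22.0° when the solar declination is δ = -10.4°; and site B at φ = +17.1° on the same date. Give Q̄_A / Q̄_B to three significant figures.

— Configuration A (φ=-22.0°):
cos H₀ = −tan(-22.0°) tan(-10.400°) = -0.0742, H₀ = 1.6450 rad.
Bracket: H₀ sin φ sin δ + cos φ cos δ sin H₀ = 1.6450×-0.37461×-0.18052 + 0.92718×0.98357×0.99725 = 0.111242 + 0.909439 = 1.020681.
Q̄ = (S₀/π) × [bracket] = (1361/π) × 1.020681 = 442.18 W/m².
— Configuration B (φ=+17.1°):
cos H₀ = −tan(+17.1°) tan(-10.400°) = 0.0565, H₀ = 1.5143 rad.
Bracket: H₀ sin φ sin δ + cos φ cos δ sin H₀ = 1.5143×0.29404×-0.18052 + 0.95579×0.98357×0.99840 = -0.080379 + 0.938582 = 0.858203.
Q̄ = (S₀/π) × [bracket] = (1361/π) × 0.858203 = 371.79 W/m².
Ratio Q̄_A / Q̄_B = 442.18 / 371.79 = 1.189.

Q̄_A / Q̄_B ≈ 1.19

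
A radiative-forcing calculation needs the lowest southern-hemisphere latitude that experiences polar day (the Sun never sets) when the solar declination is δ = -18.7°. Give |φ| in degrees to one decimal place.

|φ| = 71.3°

Polar day requires cos H₀ = −tan φ tan δ ≤ −1, i.e. tan φ tan δ ≥ 1.
The boundary is |tan φ| · |tan δ| = 1, so |φ| = 90° − |δ| = 90° − 18.7° = 71.3° in the southern hemisphere.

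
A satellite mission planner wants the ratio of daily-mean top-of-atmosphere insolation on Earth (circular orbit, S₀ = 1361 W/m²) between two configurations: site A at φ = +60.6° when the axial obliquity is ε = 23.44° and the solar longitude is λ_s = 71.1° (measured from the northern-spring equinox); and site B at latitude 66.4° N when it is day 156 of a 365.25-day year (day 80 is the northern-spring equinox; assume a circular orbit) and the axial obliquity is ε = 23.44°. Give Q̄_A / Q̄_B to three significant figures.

— Configuration A (φ=+60.6°):
Solar declination: sin δ = sin ε · sin λ_s = sin 23.44° × sin 71.1° = 0.37634, so δ = +22.107°.
cos H₀ = −tan(+60.6°) tan(+22.107°) = -0.7209, H₀ = 2.3759 rad.
Bracket: H₀ sin φ sin δ + cos φ cos δ sin H₀ = 2.3759×0.87121×0.37634 + 0.49090×0.92648×0.69304 = 0.778989 + 0.315201 = 1.094190.
Q̄ = (S₀/π) × [bracket] = (1361/π) × 1.094190 = 474.02 W/m².
— Configuration B (φ=+66.4°):
Solar longitude: λ_s = 360° × (156 − 80)/365.25 = 74.908°.
sin δ = sin 23.44° × sin 74.908° = 0.38407, so δ = +22.586°.
cos H₀ = −tan(+66.4°) tan(+22.586°) = -0.9521, H₀ = 2.8309 rad.
Bracket: H₀ sin φ sin δ + cos φ cos δ sin H₀ = 2.8309×0.91636×0.38407 + 0.40035×0.92330×0.30573 = 0.996325 + 0.113011 = 1.109336.
Q̄ = (S₀/π) × [bracket] = (1361/π) × 1.109336 = 480.59 W/m².
Ratio Q̄_A / Q̄_B = 474.02 / 480.59 = 0.9863.

Q̄_A / Q̄_B ≈ 0.986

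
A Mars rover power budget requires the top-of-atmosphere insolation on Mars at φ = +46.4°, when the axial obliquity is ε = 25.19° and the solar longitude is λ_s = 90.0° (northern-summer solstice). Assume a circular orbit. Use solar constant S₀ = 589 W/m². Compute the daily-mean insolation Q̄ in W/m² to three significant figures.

Solar declination: sin δ = sin ε · sin λ_s = sin 25.19° × sin 90.0° = 0.42562, so δ = +25.190°.
cos H₀ = −tan(+46.4°) tan(+25.190°) = -0.4939, H₀ = 2.0874 rad.
Bracket: H₀ sin φ sin δ + cos φ cos δ sin H₀ = 2.0874×0.72417×0.42562 + 0.68962×0.90490×0.86951 = 0.643381 + 0.542607 = 1.185988.
Q̄ = (S₀/π) × [bracket] = (589/π) × 1.185988 = 222.4 W/m².

Q̄ ≈ 222 W/m²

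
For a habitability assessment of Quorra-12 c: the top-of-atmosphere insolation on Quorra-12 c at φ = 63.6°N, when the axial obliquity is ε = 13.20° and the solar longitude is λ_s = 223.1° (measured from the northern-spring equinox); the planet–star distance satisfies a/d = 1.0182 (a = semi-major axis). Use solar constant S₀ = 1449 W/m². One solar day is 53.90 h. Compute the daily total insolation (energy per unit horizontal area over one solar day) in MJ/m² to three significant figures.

Solar declination: sin δ = sin ε · sin λ_s = sin 13.20° × sin 223.1° = -0.15603, so δ = -8.976°.
cos H₀ = −tan(+63.6°) tan(-8.976°) = 0.3182, H₀ = 1.2470 rad.
Bracket: H₀ sin φ sin δ + cos φ cos δ sin H₀ = 1.2470×0.89571×-0.15603 + 0.44464×0.98775×0.94802 = -0.174278 + 0.416364 = 0.242086.
Inverse-square distance factor (a/d)² = 1.0182² = 1.036731.
Q̄ = (S₀/π) × 1.036731 × [bracket] = (1449/π) × 1.036731 × 0.242086 = 115.76 W/m².
Daily total = Q̄ × 53.90 h × 3600 s/h = 115.76 × 53.90 × 3600 / 10⁶ = 22.46 MJ/m².

22.5 MJ/m²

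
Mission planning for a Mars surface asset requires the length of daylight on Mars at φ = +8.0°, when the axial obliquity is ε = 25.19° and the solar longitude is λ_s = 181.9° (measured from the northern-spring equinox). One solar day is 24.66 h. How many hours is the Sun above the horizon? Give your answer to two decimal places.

Solar declination: sin δ = sin ε · sin λ_s = sin 25.19° × sin 181.9° = -0.01411, so δ = -0.809°.
cos H₀ = −tan φ · tan δ = −tan(+8.0°) × tan(-0.809°) = 0.0020, so H₀ = 1.5688 rad = 89.89°.
Daylight = 2H₀/(2π) × 24.66 h = (1.5688/π) × 24.66 = 12.31 h.

12.31 h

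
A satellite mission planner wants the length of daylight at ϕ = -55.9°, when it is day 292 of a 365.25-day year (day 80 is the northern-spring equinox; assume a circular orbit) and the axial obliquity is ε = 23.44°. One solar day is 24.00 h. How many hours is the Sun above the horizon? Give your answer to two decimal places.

14.25 h

Solar longitude: L_s = 360° × (292 − 80)/365.25 = 208.953°.
sin δ = sin 23.44° × sin 208.953° = -0.19256, so δ = -11.103°.
cos h₀ = −tan ϕ · tan δ = −tan(-55.9°) × tan(-11.103°) = -0.2898, so h₀ = 1.8649 rad = 106.85°.
Daylight = 2h₀/(2π) × 24.00 h = (1.8649/π) × 24.00 = 14.25 h.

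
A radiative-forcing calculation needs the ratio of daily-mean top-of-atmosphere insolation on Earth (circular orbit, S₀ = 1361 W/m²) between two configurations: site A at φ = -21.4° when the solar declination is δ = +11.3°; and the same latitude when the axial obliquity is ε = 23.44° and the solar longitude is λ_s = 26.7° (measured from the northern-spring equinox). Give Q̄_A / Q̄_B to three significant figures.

— Configuration A (φ=-21.4°):
cos H₀ = −tan(-21.4°) tan(+11.300°) = 0.0783, H₀ = 1.4924 rad.
Bracket: H₀ sin φ sin δ + cos φ cos δ sin H₀ = 1.4924×-0.36488×0.19595 + 0.93106×0.98061×0.99693 = -0.106704 + 0.910204 = 0.803500.
Q̄ = (S₀/π) × [bracket] = (1361/π) × 0.803500 = 348.09 W/m².
— Configuration B (φ=-21.4°):
Solar declination: sin δ = sin ε · sin λ_s = sin 23.44° × sin 26.7° = 0.17873, so δ = +10.296°.
cos H₀ = −tan(-21.4°) tan(+10.296°) = 0.0712, H₀ = 1.4995 rad.
Bracket: H₀ sin φ sin δ + cos φ cos δ sin H₀ = 1.4995×-0.36488×0.17873 + 0.93106×0.98390×0.99746 = -0.097790 + 0.913743 = 0.815953.
Q̄ = (S₀/π) × [bracket] = (1361/π) × 0.815953 = 353.49 W/m².
Ratio Q̄_A / Q̄_B = 348.09 / 353.49 = 0.9847.

Q̄_A / Q̄_B ≈ 0.985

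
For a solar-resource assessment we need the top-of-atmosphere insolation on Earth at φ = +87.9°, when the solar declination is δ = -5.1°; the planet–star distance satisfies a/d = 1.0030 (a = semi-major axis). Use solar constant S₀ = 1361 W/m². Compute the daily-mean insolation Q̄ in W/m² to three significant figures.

cos H₀ = −tan(+87.9°) tan(-5.100°) = 2.4339 ≥ 1 ⇒ polar night, H₀ = 0 and Q̄ = 0.
Inverse-square distance factor (a/d)² = 1.0030² = 1.006009.

Q̄ ≈ 0.00 W/m²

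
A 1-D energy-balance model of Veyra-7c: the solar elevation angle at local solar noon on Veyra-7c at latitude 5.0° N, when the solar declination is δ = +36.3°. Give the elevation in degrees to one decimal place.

At local noon the hour angle is zero, so the zenith angle equals |ϕ − δ| = |+5.0° − (+36.300°)| = 31.300°.
Elevation = 90° − 31.300° = 58.7°.

58.7°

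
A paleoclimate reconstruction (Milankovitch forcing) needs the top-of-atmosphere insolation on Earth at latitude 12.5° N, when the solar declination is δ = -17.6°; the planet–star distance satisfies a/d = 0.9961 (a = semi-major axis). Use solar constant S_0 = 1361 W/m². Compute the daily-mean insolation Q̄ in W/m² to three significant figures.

cos h₀ = −tan(+12.5°) tan(-17.600°) = 0.0703, h₀ = 1.5004 rad.
Bracket: h₀ sin ϕ sin δ + cos ϕ cos δ sin h₀ = 1.5004×0.21644×-0.30237 + 0.97630×0.95319×0.99752 = -0.098194 + 0.928292 = 0.830098.
Inverse-square distance factor (a/d)² = 0.9961² = 0.992215.
Q̄ = (S_0/π) × 0.992215 × [bracket] = (1361/π) × 0.992215 × 0.830098 = 356.8 W/m².

Q̄ ≈ 357 W/m²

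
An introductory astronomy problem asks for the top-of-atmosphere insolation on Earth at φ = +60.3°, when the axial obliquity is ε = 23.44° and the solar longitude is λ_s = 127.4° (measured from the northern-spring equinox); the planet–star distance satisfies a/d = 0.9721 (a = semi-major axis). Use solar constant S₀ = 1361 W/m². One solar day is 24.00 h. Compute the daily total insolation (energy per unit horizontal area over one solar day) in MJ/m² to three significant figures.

Solar declination: sin δ = sin ε · sin λ_s = sin 23.44° × sin 127.4° = 0.31601, so δ = +18.422°.
cos H₀ = −tan(+60.3°) tan(+18.422°) = -0.5839, H₀ = 2.1944 rad.
Bracket: H₀ sin φ sin δ + cos φ cos δ sin H₀ = 2.1944×0.86863×0.31601 + 0.49546×0.94876×0.81179 = 0.602354 + 0.381600 = 0.983954.
Inverse-square distance factor (a/d)² = 0.9721² = 0.944978.
Q̄ = (S₀/π) × 0.944978 × [bracket] = (1361/π) × 0.944978 × 0.983954 = 402.81 W/m².
Daily total = Q̄ × 24.00 h × 3600 s/h = 402.81 × 24.00 × 3600 / 10⁶ = 34.80 MJ/m².

34.8 MJ/m²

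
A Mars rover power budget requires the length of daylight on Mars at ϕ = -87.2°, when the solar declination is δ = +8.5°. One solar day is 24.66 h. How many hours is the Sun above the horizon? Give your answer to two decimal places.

cos h₀ = −tan ϕ · tan δ = 3.0557 ≥ 1, so the Sun never rises (polar night) and h₀ = 0.
Daylight = 2h₀/(2π) × 24.66 h = (0.0000/π) × 24.66 = 0.00 h.

0.00 h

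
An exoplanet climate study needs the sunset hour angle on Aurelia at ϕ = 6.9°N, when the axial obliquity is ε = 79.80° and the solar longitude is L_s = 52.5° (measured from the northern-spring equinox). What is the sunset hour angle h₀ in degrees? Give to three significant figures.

h₀ = 98.7°

Solar declination: sin δ = sin ε · sin L_s = sin 79.80° × sin 52.5° = 0.78081, so δ = +51.335°.
cos h₀ = −tan ϕ · tan δ = −tan(+6.9°) × tan(+51.335°) = -0.1512, so h₀ = 1.7226 rad = 98.70°.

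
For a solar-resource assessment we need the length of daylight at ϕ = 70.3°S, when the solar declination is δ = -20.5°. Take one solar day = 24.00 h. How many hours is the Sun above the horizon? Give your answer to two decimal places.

24.00 h

Sunrise equation: cos h₀ = −tan ϕ · tan δ = -1.0442 ≤ −1, so the Sun never sets (polar day) and h₀ = π.
Daylight = 2h₀/(2π) × 24.00 h = (3.1416/π) × 24.00 = 24.00 h.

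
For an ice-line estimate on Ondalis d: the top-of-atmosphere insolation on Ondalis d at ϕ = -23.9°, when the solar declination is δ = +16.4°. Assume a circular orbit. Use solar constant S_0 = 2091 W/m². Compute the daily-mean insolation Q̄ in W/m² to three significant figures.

cos h₀ = −tan(-23.9°) tan(+16.400°) = 0.1304, h₀ = 1.4400 rad.
Bracket: h₀ sin ϕ sin δ + cos ϕ cos δ sin h₀ = 1.4400×-0.40514×0.28234 + 0.91425×0.95931×0.99146 = -0.164718 + 0.869559 = 0.704841.
Q̄ = (S_0/π) × [bracket] = (2091/π) × 0.704841 = 469.1 W/m².

Q̄ ≈ 469 W/m²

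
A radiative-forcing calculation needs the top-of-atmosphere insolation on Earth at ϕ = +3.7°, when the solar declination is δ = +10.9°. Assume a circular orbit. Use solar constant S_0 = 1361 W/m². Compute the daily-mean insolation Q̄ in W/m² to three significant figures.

Q̄ ≈ 433 W/m²

cos h₀ = −tan(+3.7°) tan(+10.900°) = -0.0125, h₀ = 1.5832 rad.
Bracket: h₀ sin ϕ sin δ + cos ϕ cos δ sin h₀ = 1.5832×0.06453×0.18910 + 0.99792×0.98196×0.99992 = 0.019319 + 0.979839 = 0.999158.
Q̄ = (S_0/π) × [bracket] = (1361/π) × 0.999158 = 432.9 W/m².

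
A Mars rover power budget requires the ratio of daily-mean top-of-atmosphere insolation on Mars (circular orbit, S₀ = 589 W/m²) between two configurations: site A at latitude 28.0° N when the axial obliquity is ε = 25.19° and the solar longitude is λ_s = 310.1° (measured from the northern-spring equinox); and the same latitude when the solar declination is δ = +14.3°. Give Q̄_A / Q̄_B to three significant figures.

Q̄_A / Q̄_B ≈ 0.582

— Configuration A (φ=+28.0°):
Solar declination: sin δ = sin ε · sin λ_s = sin 25.19° × sin 310.1° = -0.32557, so δ = -19.000°.
cos H₀ = −tan(+28.0°) tan(-19.000°) = 0.1831, H₀ = 1.3867 rad.
Bracket: H₀ sin φ sin δ + cos φ cos δ sin H₀ = 1.3867×0.46947×-0.32557 + 0.88295×0.94552×0.98310 = -0.211951 + 0.820738 = 0.608787.
Q̄ = (S₀/π) × [bracket] = (589/π) × 0.608787 = 114.14 W/m².
— Configuration B (φ=+28.0°):
cos H₀ = −tan(+28.0°) tan(+14.300°) = -0.1355, H₀ = 1.7067 rad.
Bracket: H₀ sin φ sin δ + cos φ cos δ sin H₀ = 1.7067×0.46947×0.24700 + 0.88295×0.96902×0.99077 = 0.197907 + 0.847699 = 1.045606.
Q̄ = (S₀/π) × [bracket] = (589/π) × 1.045606 = 196.03 W/m².
Ratio Q̄_A / Q̄_B = 114.14 / 196.03 = 0.5823.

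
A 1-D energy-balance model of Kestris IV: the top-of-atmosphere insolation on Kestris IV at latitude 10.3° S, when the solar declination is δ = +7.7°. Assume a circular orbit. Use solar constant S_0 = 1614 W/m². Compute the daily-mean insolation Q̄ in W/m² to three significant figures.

Q̄ ≈ 482 W/m²

cos h₀ = −tan(-10.3°) tan(+7.700°) = 0.0246, h₀ = 1.5462 rad.
Bracket: h₀ sin ϕ sin δ + cos ϕ cos δ sin h₀ = 1.5462×-0.17880×0.13399 + 0.98389×0.99098×0.99970 = -0.037043 + 0.974723 = 0.937680.
Q̄ = (S_0/π) × [bracket] = (1614/π) × 0.937680 = 481.7 W/m².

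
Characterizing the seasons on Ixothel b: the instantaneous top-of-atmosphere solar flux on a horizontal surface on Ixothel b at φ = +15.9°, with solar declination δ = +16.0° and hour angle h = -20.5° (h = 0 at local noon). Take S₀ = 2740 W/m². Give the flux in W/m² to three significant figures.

2.58e+03 W/m²

cos θ_z = sin φ sin δ + cos φ cos δ cos h = 0.075513 + 0.865939 = 0.941452.
Flux = S₀ · cos θ_z = 2740 × 0.941452 = 2580 W/m².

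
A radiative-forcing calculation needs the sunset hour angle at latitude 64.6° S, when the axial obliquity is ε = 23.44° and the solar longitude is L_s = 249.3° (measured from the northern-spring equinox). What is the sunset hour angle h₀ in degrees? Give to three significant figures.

h₀ = 148°

Solar declination: sin δ = sin ε · sin L_s = sin 23.44° × sin 249.3° = -0.37211, so δ = -21.846°.
cos h₀ = −tan ϕ · tan δ = −tan(-64.6°) × tan(-21.846°) = -0.8443, so h₀ = 2.5760 rad = 147.60°.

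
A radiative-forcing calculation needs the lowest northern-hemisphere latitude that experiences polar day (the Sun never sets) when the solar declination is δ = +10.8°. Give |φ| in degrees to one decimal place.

|φ| = 79.2°

Polar day requires cos H₀ = −tan φ tan δ ≤ −1, i.e. tan φ tan δ ≥ 1.
The boundary is |tan φ| · |tan δ| = 1, so |φ| = 90° − |δ| = 90° − 10.8° = 79.2° in the northern hemisphere.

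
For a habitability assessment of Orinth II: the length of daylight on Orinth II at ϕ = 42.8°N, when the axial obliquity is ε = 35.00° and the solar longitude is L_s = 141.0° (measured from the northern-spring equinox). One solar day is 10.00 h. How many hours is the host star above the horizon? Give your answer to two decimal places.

Solar declination: sin δ = sin ε · sin L_s = sin 35.00° × sin 141.0° = 0.36096, so δ = +21.159°.
cos h₀ = −tan ϕ · tan δ = −tan(+42.8°) × tan(+21.159°) = -0.3584, so h₀ = 1.9374 rad = 111.00°.
Daylight = 2h₀/(2π) × 10.00 h = (1.9374/π) × 10.00 = 6.17 h.

6.17 h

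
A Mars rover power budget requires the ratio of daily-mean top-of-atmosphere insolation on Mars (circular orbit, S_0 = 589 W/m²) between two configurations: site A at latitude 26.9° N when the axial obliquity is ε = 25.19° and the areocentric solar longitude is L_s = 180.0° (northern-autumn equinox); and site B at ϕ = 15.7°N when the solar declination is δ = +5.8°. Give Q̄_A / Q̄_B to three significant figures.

Q̄_A / Q̄_B ≈ 0.891

— Configuration A (ϕ=+26.9°):
sin δ = sin 25.19° × sin 180.0° = 0.00000, so δ = +0.000°.
cos h₀ = −tan(+26.9°) tan(+0.000°) = -0.0000, h₀ = 1.5708 rad.
Bracket: h₀ sin ϕ sin δ + cos ϕ cos δ sin h₀ = 1.5708×0.45243×0.00000 + 0.89180×1.00000×1.00000 = 0.000000 + 0.891800 = 0.891800.
Q̄ = (S_0/π) × [bracket] = (589/π) × 0.891800 = 167.20 W/m².
— Configuration B (ϕ=+15.7°):
cos h₀ = −tan(+15.7°) tan(+5.800°) = -0.0286, h₀ = 1.5994 rad.
Bracket: h₀ sin ϕ sin δ + cos ϕ cos δ sin h₀ = 1.5994×0.27060×0.10106 + 0.96269×0.99488×0.99959 = 0.043739 + 0.957368 = 1.001107.
Q̄ = (S_0/π) × [bracket] = (589/π) × 1.001107 = 187.69 W/m².
Ratio Q̄_A / Q̄_B = 167.20 / 187.69 = 0.8908.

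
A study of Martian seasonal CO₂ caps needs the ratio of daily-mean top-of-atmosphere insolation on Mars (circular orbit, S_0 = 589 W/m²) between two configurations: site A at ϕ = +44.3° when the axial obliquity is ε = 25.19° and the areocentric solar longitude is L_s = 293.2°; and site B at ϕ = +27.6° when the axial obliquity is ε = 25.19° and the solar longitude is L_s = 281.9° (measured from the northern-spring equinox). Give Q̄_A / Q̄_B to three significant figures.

— Configuration A (ϕ=+44.3°):
sin δ = sin 25.19° × sin 293.2° = -0.39120, so δ = -23.029°.
cos h₀ = −tan(+44.3°) tan(-23.029°) = 0.4148, h₀ = 1.1431 rad.
Bracket: h₀ sin ϕ sin δ + cos ϕ cos δ sin h₀ = 1.1431×0.69842×-0.39120 + 0.71569×0.92030×0.90990 = -0.312320 + 0.599305 = 0.286985.
Q̄ = (S_0/π) × [bracket] = (589/π) × 0.286985 = 53.805 W/m².
— Configuration B (ϕ=+27.6°):
Solar declination: sin δ = sin ε · sin L_s = sin 25.19° × sin 281.9° = -0.41647, so δ = -24.612°.
cos h₀ = −tan(+27.6°) tan(-24.612°) = 0.2395, h₀ = 1.3290 rad.
Bracket: h₀ sin ϕ sin δ + cos ϕ cos δ sin h₀ = 1.3290×0.46330×-0.41647 + 0.88620×0.90915×0.97090 = -0.256431 + 0.782243 = 0.525812.
Q̄ = (S_0/π) × [bracket] = (589/π) × 0.525812 = 98.582 W/m².
Ratio Q̄_A / Q̄_B = 53.805 / 98.582 = 0.5458.

Q̄_A / Q̄_B ≈ 0.546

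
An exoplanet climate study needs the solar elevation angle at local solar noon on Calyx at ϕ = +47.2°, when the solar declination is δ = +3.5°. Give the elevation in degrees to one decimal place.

At local noon the hour angle is zero, so the zenith angle equals |ϕ − δ| = |+47.2° − (+3.500°)| = 43.700°.
Elevation = 90° − 43.700° = 46.3°.

46.3°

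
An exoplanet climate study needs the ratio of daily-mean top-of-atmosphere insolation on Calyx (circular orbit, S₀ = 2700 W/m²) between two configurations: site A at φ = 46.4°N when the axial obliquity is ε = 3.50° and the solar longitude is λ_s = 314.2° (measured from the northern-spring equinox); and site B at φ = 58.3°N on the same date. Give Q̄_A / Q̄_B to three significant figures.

— Configuration A (φ=+46.4°):
Solar declination: sin δ = sin ε · sin λ_s = sin 3.50° × sin 314.2° = -0.04377, so δ = -2.508°.
cos H₀ = −tan(+46.4°) tan(-2.508°) = 0.0460, H₀ = 1.5248 rad.
Bracket: H₀ sin φ sin δ + cos φ cos δ sin H₀ = 1.5248×0.72417×-0.04377 + 0.68962×0.99904×0.99894 = -0.048331 + 0.688228 = 0.639897.
Q̄ = (S₀/π) × [bracket] = (2700/π) × 0.639897 = 549.95 W/m².
— Configuration B (φ=+58.3°):
cos H₀ = −tan(+58.3°) tan(-2.508°) = 0.0709, H₀ = 1.4998 rad.
Bracket: H₀ sin φ sin δ + cos φ cos δ sin H₀ = 1.4998×0.85081×-0.04377 + 0.52547×0.99904×0.99748 = -0.055852 + 0.523643 = 0.467791.
Q̄ = (S₀/π) × [bracket] = (2700/π) × 0.467791 = 402.04 W/m².
Ratio Q̄_A / Q̄_B = 549.95 / 402.04 = 1.368.

Q̄_A / Q̄_B ≈ 1.37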